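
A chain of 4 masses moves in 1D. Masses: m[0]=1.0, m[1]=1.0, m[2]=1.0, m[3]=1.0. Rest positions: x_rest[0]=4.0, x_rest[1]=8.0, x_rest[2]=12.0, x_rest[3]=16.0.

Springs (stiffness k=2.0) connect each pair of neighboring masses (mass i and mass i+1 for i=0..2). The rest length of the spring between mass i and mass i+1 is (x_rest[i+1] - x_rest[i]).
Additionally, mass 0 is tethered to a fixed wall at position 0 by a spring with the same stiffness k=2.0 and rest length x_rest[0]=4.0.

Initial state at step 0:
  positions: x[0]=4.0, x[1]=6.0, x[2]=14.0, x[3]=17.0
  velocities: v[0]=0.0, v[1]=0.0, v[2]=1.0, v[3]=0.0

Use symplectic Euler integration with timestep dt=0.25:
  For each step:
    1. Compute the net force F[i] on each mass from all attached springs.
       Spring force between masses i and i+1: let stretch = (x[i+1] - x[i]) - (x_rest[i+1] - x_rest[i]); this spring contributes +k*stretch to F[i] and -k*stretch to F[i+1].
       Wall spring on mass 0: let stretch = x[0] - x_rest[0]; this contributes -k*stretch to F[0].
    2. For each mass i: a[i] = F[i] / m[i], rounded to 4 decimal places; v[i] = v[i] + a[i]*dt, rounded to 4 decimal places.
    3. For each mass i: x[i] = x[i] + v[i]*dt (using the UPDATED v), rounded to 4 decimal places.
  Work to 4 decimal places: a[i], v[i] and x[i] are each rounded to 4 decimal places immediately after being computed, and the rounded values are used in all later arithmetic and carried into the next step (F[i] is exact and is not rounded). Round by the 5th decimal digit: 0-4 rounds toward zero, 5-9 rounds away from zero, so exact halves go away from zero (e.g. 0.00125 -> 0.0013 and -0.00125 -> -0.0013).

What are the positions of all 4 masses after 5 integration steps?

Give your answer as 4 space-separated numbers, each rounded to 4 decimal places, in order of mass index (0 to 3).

Step 0: x=[4.0000 6.0000 14.0000 17.0000] v=[0.0000 0.0000 1.0000 0.0000]
Step 1: x=[3.7500 6.7500 13.6250 17.1250] v=[-1.0000 3.0000 -1.5000 0.5000]
Step 2: x=[3.4063 7.9844 12.8281 17.3125] v=[-1.3750 4.9375 -3.1875 0.7500]
Step 3: x=[3.2090 9.2520 11.9863 17.4395] v=[-0.7891 5.0703 -3.3672 0.5078]
Step 4: x=[3.3660 10.1060 11.4844 17.3848] v=[0.6279 3.4160 -2.0078 -0.2188]
Step 5: x=[3.9447 10.2898 11.5477 17.0926] v=[2.3149 0.7352 0.2532 -1.1690]

Answer: 3.9447 10.2898 11.5477 17.0926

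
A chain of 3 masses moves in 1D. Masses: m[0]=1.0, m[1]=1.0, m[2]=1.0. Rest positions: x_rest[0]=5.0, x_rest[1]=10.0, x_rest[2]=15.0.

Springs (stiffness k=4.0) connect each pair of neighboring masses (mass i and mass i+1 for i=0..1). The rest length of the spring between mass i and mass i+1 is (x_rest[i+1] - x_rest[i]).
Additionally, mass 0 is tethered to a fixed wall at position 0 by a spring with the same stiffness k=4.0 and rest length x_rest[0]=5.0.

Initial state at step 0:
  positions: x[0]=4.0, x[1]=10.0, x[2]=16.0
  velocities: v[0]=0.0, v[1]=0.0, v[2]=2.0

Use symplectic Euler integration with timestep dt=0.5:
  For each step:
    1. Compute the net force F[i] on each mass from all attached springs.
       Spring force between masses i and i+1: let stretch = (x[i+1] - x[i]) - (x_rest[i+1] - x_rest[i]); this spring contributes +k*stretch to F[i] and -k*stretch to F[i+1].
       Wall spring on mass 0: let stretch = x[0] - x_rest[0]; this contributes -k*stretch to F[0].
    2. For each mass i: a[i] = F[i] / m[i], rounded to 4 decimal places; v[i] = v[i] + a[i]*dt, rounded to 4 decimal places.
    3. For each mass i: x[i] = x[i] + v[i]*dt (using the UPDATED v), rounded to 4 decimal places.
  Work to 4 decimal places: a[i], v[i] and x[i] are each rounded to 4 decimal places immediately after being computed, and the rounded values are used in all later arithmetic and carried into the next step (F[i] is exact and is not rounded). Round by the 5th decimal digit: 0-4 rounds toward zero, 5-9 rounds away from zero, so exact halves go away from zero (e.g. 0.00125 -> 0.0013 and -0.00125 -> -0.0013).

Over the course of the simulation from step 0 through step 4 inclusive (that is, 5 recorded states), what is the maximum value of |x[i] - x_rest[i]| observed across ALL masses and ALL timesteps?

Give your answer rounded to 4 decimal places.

Answer: 2.0000

Derivation:
Step 0: x=[4.0000 10.0000 16.0000] v=[0.0000 0.0000 2.0000]
Step 1: x=[6.0000 10.0000 16.0000] v=[4.0000 0.0000 0.0000]
Step 2: x=[6.0000 12.0000 15.0000] v=[0.0000 4.0000 -2.0000]
Step 3: x=[6.0000 11.0000 16.0000] v=[0.0000 -2.0000 2.0000]
Step 4: x=[5.0000 10.0000 17.0000] v=[-2.0000 -2.0000 2.0000]
Max displacement = 2.0000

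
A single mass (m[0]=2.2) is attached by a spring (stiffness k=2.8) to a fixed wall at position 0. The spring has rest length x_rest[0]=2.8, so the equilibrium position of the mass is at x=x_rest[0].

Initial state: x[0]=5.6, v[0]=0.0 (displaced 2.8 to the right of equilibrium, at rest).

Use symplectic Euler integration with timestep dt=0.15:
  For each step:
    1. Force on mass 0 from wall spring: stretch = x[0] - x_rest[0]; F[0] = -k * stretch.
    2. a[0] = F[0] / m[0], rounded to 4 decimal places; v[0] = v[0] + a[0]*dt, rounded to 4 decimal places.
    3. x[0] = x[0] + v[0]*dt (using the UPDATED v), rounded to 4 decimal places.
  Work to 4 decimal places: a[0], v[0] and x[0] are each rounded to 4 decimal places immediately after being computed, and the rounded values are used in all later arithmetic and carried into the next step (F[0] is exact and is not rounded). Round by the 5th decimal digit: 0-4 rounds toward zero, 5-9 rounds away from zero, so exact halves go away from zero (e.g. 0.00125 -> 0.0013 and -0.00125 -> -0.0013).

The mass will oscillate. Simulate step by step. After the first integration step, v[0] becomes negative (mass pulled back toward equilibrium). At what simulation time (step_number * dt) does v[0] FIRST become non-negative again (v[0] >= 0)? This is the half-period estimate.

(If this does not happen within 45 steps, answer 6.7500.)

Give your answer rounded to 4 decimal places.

Step 0: x=[5.6000] v=[0.0000]
Step 1: x=[5.5198] v=[-0.5345]
Step 2: x=[5.3617] v=[-1.0537]
Step 3: x=[5.1303] v=[-1.5427]
Step 4: x=[4.8322] v=[-1.9876]
Step 5: x=[4.4759] v=[-2.3756]
Step 6: x=[4.0716] v=[-2.6956]
Step 7: x=[3.6308] v=[-2.9384]
Step 8: x=[3.1663] v=[-3.0970]
Step 9: x=[2.6913] v=[-3.1669]
Step 10: x=[2.2194] v=[-3.1462]
Step 11: x=[1.7641] v=[-3.0354]
Step 12: x=[1.3385] v=[-2.8376]
Step 13: x=[0.9547] v=[-2.5586]
Step 14: x=[0.6238] v=[-2.2063]
Step 15: x=[0.3552] v=[-1.7908]
Step 16: x=[0.1566] v=[-1.3241]
Step 17: x=[0.0337] v=[-0.8195]
Step 18: x=[-0.0100] v=[-0.2914]
Step 19: x=[0.0268] v=[0.2451]
First v>=0 after going negative at step 19, time=2.8500

Answer: 2.8500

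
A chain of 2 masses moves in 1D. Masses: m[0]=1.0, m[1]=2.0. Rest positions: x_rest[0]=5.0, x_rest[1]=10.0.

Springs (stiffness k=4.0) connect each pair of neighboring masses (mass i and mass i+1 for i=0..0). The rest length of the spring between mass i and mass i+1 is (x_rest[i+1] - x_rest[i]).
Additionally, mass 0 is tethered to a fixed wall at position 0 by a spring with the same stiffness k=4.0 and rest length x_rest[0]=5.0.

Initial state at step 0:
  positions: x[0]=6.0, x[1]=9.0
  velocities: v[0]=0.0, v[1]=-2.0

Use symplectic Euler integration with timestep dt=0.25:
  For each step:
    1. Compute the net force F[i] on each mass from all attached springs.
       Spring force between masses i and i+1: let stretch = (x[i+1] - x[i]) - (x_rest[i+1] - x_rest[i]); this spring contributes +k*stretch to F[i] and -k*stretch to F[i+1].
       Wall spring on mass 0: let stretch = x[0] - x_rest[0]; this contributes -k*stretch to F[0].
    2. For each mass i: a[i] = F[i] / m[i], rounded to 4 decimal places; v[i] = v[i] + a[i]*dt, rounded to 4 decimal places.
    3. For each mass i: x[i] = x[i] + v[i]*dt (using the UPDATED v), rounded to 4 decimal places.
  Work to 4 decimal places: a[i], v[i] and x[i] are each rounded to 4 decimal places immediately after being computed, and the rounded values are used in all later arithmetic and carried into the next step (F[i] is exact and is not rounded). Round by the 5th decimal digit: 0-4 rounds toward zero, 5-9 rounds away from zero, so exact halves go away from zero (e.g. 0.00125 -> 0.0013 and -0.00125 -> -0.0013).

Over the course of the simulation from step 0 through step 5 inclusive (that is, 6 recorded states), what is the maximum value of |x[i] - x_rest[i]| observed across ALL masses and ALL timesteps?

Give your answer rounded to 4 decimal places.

Answer: 2.3711

Derivation:
Step 0: x=[6.0000 9.0000] v=[0.0000 -2.0000]
Step 1: x=[5.2500 8.7500] v=[-3.0000 -1.0000]
Step 2: x=[4.0625 8.6875] v=[-4.7500 -0.2500]
Step 3: x=[3.0156 8.6719] v=[-4.1875 -0.0625]
Step 4: x=[2.6289 8.5742] v=[-1.5468 -0.3907]
Step 5: x=[3.0713 8.3584] v=[1.7696 -0.8634]
Max displacement = 2.3711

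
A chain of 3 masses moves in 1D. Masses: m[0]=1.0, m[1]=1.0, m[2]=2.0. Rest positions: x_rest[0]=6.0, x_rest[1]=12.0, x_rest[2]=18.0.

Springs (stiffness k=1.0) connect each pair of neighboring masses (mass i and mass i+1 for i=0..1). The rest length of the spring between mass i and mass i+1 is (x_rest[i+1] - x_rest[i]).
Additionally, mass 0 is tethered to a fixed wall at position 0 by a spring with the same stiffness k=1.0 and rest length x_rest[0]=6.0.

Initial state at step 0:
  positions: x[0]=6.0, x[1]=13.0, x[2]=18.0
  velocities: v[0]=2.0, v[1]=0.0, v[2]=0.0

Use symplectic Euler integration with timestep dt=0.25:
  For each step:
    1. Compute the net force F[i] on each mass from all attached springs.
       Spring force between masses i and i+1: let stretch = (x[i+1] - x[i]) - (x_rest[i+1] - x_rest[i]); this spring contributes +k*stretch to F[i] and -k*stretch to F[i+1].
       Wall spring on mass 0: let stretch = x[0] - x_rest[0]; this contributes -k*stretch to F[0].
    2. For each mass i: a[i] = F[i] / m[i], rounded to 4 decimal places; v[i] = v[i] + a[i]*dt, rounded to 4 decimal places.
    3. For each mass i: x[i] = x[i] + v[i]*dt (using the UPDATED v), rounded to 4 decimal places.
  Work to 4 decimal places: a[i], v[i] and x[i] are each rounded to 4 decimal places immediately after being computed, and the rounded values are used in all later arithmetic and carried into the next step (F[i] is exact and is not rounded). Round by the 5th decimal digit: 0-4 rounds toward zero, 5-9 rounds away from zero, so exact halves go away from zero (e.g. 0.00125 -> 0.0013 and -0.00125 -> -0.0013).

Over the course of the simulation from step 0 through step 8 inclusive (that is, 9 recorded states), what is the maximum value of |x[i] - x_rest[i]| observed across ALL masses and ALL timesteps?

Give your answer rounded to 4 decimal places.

Step 0: x=[6.0000 13.0000 18.0000] v=[2.0000 0.0000 0.0000]
Step 1: x=[6.5625 12.8750 18.0313] v=[2.2500 -0.5000 0.1250]
Step 2: x=[7.1094 12.6777 18.0889] v=[2.1875 -0.7891 0.2305]
Step 3: x=[7.5600 12.4706 18.1649] v=[1.8022 -0.8284 0.3041]
Step 4: x=[7.8450 12.3125 18.2505] v=[1.1399 -0.6325 0.3423]
Step 5: x=[7.9189 12.2463 18.3380] v=[0.2955 -0.2649 0.3501]
Step 6: x=[7.7683 12.2904 18.4227] v=[-0.6024 0.1762 0.3386]
Step 7: x=[7.4148 12.4351 18.5032] v=[-1.4140 0.5788 0.3221]
Step 8: x=[6.9117 12.6453 18.5816] v=[-2.0126 0.8408 0.3136]
Max displacement = 1.9189

Answer: 1.9189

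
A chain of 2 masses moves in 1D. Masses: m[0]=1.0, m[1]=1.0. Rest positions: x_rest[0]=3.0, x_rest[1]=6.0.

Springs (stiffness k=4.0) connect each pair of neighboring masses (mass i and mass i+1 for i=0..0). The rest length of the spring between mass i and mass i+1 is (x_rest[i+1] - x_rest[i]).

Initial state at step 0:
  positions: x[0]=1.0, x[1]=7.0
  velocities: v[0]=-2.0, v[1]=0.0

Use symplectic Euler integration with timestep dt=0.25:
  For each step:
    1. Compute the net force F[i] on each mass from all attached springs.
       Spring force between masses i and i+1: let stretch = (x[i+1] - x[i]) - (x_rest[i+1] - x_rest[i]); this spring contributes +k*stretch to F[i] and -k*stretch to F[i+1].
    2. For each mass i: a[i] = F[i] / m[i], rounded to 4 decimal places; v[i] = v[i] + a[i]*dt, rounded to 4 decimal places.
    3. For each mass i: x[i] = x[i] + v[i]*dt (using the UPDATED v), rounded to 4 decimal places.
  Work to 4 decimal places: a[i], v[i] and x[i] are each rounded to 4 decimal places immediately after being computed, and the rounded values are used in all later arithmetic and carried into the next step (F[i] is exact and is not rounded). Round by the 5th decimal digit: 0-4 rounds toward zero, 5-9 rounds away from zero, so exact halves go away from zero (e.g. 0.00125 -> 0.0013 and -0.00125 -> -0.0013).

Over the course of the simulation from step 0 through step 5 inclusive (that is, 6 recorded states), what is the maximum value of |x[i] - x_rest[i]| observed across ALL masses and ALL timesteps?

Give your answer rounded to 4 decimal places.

Step 0: x=[1.0000 7.0000] v=[-2.0000 0.0000]
Step 1: x=[1.2500 6.2500] v=[1.0000 -3.0000]
Step 2: x=[2.0000 5.0000] v=[3.0000 -5.0000]
Step 3: x=[2.7500 3.7500] v=[3.0000 -5.0000]
Step 4: x=[3.0000 3.0000] v=[1.0000 -3.0000]
Step 5: x=[2.5000 3.0000] v=[-2.0000 0.0000]
Max displacement = 3.0000

Answer: 3.0000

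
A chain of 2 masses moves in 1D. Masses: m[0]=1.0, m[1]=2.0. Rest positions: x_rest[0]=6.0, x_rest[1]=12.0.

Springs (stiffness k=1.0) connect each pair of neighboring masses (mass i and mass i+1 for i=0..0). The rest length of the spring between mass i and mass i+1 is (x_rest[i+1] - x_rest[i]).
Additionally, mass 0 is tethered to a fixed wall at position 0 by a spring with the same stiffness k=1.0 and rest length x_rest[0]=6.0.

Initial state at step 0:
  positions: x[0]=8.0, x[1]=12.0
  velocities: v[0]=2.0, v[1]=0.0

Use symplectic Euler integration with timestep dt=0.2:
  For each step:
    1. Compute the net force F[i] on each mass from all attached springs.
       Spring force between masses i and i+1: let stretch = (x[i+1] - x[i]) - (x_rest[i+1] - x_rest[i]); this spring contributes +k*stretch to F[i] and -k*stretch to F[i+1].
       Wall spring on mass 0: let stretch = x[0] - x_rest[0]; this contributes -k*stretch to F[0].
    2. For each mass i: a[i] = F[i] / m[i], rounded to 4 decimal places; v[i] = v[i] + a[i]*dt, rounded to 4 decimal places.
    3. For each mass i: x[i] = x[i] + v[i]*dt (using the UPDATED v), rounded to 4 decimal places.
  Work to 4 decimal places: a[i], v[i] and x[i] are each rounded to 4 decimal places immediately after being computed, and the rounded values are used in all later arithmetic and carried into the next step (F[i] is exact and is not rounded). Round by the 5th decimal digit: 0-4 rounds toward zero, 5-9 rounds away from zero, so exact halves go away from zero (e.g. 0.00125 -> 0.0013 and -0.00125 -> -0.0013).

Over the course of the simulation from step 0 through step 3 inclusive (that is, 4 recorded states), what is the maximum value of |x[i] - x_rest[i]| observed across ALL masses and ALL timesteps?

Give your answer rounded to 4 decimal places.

Answer: 2.3024

Derivation:
Step 0: x=[8.0000 12.0000] v=[2.0000 0.0000]
Step 1: x=[8.2400 12.0400] v=[1.2000 0.2000]
Step 2: x=[8.3024 12.1240] v=[0.3120 0.4200]
Step 3: x=[8.1856 12.2516] v=[-0.5842 0.6378]
Max displacement = 2.3024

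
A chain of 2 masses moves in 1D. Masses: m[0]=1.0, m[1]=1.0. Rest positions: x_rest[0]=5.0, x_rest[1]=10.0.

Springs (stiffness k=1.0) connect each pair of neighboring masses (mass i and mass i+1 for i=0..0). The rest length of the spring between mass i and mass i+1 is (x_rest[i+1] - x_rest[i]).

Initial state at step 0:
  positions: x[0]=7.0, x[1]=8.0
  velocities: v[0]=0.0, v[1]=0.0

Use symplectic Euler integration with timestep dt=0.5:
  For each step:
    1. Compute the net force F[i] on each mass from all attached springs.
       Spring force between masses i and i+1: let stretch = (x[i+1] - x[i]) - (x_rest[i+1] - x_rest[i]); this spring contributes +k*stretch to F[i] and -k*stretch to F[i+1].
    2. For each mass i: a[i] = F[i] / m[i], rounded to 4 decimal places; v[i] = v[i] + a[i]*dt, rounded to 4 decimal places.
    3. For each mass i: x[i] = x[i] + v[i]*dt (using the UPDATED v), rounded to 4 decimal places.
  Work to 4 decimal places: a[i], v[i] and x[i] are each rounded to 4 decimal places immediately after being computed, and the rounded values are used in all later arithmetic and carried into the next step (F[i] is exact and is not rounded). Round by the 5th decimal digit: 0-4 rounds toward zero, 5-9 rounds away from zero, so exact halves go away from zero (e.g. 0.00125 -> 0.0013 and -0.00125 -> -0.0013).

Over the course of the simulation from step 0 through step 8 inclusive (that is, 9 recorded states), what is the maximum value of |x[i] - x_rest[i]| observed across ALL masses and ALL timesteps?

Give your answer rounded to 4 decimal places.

Step 0: x=[7.0000 8.0000] v=[0.0000 0.0000]
Step 1: x=[6.0000 9.0000] v=[-2.0000 2.0000]
Step 2: x=[4.5000 10.5000] v=[-3.0000 3.0000]
Step 3: x=[3.2500 11.7500] v=[-2.5000 2.5000]
Step 4: x=[2.8750 12.1250] v=[-0.7500 0.7500]
Step 5: x=[3.5625 11.4375] v=[1.3750 -1.3750]
Step 6: x=[4.9688 10.0313] v=[2.8125 -2.8125]
Step 7: x=[6.3907 8.6094] v=[2.8438 -2.8438]
Step 8: x=[7.1173 7.8828] v=[1.4532 -1.4532]
Max displacement = 2.1250

Answer: 2.1250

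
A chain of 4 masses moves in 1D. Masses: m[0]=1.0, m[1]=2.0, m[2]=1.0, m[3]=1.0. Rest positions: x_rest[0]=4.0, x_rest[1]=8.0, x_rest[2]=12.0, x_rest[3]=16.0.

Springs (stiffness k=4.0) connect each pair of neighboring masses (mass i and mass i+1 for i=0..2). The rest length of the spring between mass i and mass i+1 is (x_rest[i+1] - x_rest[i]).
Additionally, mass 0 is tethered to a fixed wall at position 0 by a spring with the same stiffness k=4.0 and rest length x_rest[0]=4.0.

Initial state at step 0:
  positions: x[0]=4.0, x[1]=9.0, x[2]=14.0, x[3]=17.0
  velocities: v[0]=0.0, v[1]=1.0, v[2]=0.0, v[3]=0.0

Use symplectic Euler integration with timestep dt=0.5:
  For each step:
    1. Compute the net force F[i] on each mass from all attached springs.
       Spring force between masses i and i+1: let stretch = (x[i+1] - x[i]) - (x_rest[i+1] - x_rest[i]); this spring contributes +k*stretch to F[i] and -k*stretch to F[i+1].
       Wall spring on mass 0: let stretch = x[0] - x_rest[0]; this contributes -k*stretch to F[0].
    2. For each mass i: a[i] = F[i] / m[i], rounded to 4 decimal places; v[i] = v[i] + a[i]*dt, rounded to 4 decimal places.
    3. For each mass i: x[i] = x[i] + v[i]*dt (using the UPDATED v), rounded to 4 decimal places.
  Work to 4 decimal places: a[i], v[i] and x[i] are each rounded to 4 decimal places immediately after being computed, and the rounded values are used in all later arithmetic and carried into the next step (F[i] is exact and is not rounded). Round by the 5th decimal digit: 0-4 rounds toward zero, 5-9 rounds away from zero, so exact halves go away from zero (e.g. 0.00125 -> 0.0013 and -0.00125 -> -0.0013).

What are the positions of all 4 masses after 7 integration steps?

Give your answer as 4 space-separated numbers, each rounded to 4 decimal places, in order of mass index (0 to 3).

Answer: 2.5000 8.2500 11.0000 15.7500

Derivation:
Step 0: x=[4.0000 9.0000 14.0000 17.0000] v=[0.0000 1.0000 0.0000 0.0000]
Step 1: x=[5.0000 9.5000 12.0000 18.0000] v=[2.0000 1.0000 -4.0000 2.0000]
Step 2: x=[5.5000 9.0000 13.5000 17.0000] v=[1.0000 -1.0000 3.0000 -2.0000]
Step 3: x=[4.0000 9.0000 14.0000 16.5000] v=[-3.0000 0.0000 1.0000 -1.0000]
Step 4: x=[3.5000 9.0000 12.0000 17.5000] v=[-1.0000 0.0000 -4.0000 2.0000]
Step 5: x=[5.0000 7.7500 12.5000 17.0000] v=[3.0000 -2.5000 1.0000 -1.0000]
Step 6: x=[4.2500 7.5000 12.7500 16.0000] v=[-1.5000 -0.5000 0.5000 -2.0000]
Step 7: x=[2.5000 8.2500 11.0000 15.7500] v=[-3.5000 1.5000 -3.5000 -0.5000]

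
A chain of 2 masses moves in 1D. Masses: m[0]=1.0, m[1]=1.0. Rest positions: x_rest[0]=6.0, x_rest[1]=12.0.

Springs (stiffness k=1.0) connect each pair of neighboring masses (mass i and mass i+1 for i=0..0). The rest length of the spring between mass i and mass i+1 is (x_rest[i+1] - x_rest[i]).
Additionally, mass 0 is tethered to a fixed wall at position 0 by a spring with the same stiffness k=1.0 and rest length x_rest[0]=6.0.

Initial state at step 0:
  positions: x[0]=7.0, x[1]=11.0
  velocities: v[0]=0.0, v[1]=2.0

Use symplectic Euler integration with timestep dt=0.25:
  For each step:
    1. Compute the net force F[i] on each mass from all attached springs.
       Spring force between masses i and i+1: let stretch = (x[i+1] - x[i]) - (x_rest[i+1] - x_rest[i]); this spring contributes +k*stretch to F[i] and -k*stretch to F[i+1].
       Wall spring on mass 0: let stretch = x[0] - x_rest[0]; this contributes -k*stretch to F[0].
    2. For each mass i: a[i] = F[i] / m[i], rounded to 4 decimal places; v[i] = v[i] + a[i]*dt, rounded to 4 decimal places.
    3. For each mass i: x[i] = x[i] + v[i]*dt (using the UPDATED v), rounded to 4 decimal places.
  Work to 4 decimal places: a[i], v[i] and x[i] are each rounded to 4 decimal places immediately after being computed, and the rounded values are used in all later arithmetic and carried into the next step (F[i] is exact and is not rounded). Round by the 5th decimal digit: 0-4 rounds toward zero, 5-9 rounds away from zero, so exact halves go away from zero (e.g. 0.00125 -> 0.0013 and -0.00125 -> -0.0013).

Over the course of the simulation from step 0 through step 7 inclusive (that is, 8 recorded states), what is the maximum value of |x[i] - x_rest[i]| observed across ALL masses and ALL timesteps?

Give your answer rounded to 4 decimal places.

Step 0: x=[7.0000 11.0000] v=[0.0000 2.0000]
Step 1: x=[6.8125 11.6250] v=[-0.7500 2.5000]
Step 2: x=[6.5000 12.3242] v=[-1.2500 2.7969]
Step 3: x=[6.1453 13.0344] v=[-1.4190 2.8409]
Step 4: x=[5.8370 13.6891] v=[-1.2331 2.6186]
Step 5: x=[5.6547 14.2280] v=[-0.7293 2.1556]
Step 6: x=[5.6548 14.6061] v=[0.0004 1.5123]
Step 7: x=[5.8609 14.7997] v=[0.8245 0.7745]
Max displacement = 2.7997

Answer: 2.7997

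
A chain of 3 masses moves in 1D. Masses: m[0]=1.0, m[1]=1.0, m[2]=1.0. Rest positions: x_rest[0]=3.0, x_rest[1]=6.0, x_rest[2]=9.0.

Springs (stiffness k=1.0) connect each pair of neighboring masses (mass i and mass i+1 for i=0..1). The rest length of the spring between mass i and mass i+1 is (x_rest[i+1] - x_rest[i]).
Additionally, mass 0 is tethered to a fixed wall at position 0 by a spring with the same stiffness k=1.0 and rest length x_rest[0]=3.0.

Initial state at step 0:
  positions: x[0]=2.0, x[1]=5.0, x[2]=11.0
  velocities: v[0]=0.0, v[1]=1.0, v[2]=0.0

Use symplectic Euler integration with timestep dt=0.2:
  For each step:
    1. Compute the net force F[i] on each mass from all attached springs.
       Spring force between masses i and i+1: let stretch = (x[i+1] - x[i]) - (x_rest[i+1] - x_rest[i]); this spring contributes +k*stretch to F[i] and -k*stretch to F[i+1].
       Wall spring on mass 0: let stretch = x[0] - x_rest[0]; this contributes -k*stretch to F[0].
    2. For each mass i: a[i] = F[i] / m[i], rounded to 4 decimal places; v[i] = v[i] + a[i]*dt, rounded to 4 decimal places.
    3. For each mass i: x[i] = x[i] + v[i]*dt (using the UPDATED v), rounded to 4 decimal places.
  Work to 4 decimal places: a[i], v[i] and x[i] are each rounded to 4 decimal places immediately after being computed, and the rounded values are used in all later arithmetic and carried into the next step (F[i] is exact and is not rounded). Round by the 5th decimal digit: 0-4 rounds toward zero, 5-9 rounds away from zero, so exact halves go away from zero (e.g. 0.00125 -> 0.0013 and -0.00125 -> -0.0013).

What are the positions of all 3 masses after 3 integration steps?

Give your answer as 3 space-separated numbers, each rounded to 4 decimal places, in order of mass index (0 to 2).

Answer: 2.2781 6.1954 10.3581

Derivation:
Step 0: x=[2.0000 5.0000 11.0000] v=[0.0000 1.0000 0.0000]
Step 1: x=[2.0400 5.3200 10.8800] v=[0.2000 1.6000 -0.6000]
Step 2: x=[2.1296 5.7312 10.6576] v=[0.4480 2.0560 -1.1120]
Step 3: x=[2.2781 6.1954 10.3581] v=[0.7424 2.3210 -1.4973]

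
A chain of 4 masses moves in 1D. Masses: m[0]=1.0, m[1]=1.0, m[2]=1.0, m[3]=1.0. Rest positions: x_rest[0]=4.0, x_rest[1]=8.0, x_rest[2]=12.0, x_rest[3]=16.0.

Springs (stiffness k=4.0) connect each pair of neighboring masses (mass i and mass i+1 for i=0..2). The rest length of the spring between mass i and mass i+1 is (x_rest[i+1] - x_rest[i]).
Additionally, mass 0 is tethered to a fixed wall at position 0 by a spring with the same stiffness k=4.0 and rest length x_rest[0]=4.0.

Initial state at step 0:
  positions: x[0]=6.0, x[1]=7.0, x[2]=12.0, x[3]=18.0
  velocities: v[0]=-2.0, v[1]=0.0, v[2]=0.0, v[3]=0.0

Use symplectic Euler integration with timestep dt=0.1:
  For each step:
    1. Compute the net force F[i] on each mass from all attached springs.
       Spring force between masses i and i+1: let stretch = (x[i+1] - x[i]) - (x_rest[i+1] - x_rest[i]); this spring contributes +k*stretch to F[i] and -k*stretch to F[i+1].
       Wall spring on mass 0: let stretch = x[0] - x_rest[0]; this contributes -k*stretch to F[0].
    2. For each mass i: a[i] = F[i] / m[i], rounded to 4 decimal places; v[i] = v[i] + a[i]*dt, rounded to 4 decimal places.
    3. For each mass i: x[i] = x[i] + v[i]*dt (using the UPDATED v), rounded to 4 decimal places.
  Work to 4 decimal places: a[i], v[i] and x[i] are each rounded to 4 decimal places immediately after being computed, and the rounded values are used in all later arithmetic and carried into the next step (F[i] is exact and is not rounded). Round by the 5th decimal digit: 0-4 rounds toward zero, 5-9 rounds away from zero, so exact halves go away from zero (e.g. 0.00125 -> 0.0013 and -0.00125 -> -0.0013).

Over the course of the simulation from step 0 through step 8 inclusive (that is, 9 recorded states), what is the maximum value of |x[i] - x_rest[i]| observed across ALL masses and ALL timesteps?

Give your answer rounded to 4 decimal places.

Answer: 2.1439

Derivation:
Step 0: x=[6.0000 7.0000 12.0000 18.0000] v=[-2.0000 0.0000 0.0000 0.0000]
Step 1: x=[5.6000 7.1600 12.0400 17.9200] v=[-4.0000 1.6000 0.4000 -0.8000]
Step 2: x=[5.0384 7.4528 12.1200 17.7648] v=[-5.6160 2.9280 0.8000 -1.5520]
Step 3: x=[4.3718 7.8357 12.2391 17.5438] v=[-6.6656 3.8291 1.1910 -2.2099]
Step 4: x=[3.6689 8.2562 12.3943 17.2706] v=[-7.0288 4.2049 1.5515 -2.7318]
Step 5: x=[3.0028 8.6587 12.5790 16.9624] v=[-6.6614 4.0252 1.8468 -3.0823]
Step 6: x=[2.4428 8.9918 12.7822 16.6388] v=[-5.6002 3.3310 2.0320 -3.2357]
Step 7: x=[2.0470 9.2146 12.9881 16.3210] v=[-3.9577 2.2276 2.0585 -3.1783]
Step 8: x=[1.8561 9.3016 13.1763 16.0299] v=[-1.9095 0.8700 1.8823 -2.9115]
Max displacement = 2.1439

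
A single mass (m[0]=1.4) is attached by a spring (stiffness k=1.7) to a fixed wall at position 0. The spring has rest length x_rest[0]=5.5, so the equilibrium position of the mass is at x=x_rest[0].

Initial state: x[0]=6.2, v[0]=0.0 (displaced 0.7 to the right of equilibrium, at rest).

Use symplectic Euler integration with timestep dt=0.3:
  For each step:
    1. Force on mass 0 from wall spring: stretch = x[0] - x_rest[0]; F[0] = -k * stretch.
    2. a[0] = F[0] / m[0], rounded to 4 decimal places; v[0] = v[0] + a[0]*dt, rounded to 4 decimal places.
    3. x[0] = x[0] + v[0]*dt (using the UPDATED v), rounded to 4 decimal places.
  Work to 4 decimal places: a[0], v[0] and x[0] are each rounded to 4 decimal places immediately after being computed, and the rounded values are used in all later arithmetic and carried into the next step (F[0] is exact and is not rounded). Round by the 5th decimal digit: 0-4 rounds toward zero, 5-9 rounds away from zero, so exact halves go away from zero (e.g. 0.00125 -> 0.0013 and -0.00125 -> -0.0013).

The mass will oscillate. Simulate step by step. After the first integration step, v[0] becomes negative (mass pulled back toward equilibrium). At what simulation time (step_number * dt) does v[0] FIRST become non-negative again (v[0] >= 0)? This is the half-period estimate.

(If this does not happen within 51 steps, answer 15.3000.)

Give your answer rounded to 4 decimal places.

Answer: 3.0000

Derivation:
Step 0: x=[6.2000] v=[0.0000]
Step 1: x=[6.1235] v=[-0.2550]
Step 2: x=[5.9789] v=[-0.4821]
Step 3: x=[5.7819] v=[-0.6566]
Step 4: x=[5.5541] v=[-0.7593]
Step 5: x=[5.3204] v=[-0.7790]
Step 6: x=[5.1063] v=[-0.7136]
Step 7: x=[4.9352] v=[-0.5702]
Step 8: x=[4.8259] v=[-0.3645]
Step 9: x=[4.7902] v=[-0.1189]
Step 10: x=[4.8321] v=[0.1397]
First v>=0 after going negative at step 10, time=3.0000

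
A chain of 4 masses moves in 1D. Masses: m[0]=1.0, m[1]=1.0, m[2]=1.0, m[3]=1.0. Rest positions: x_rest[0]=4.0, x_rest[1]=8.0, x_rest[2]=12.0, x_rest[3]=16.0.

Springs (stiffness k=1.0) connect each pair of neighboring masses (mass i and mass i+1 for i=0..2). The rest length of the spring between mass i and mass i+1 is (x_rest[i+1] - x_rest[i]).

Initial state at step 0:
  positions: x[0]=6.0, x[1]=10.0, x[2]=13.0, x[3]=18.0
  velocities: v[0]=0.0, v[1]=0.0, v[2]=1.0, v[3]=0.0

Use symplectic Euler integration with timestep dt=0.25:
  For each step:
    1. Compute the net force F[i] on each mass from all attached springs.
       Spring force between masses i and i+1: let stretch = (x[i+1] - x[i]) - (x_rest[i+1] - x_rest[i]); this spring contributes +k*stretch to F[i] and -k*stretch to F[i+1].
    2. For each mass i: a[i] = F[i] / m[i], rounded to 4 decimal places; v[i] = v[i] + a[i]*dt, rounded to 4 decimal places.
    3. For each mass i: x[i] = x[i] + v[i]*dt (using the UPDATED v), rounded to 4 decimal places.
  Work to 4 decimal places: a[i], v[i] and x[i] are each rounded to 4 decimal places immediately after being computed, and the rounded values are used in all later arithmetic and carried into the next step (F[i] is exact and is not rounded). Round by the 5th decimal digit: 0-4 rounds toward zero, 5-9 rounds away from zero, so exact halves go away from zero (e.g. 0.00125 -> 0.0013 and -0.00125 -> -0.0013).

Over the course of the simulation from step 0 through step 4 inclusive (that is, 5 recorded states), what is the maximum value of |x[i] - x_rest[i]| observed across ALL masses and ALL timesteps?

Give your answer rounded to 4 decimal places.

Answer: 2.6515

Derivation:
Step 0: x=[6.0000 10.0000 13.0000 18.0000] v=[0.0000 0.0000 1.0000 0.0000]
Step 1: x=[6.0000 9.9375 13.3750 17.9375] v=[0.0000 -0.2500 1.5000 -0.2500]
Step 2: x=[5.9961 9.8438 13.8203 17.8399] v=[-0.0156 -0.3750 1.7813 -0.3906]
Step 3: x=[5.9827 9.7581 14.2683 17.7410] v=[-0.0537 -0.3428 1.7921 -0.3955]
Step 4: x=[5.9552 9.7183 14.6515 17.6751] v=[-0.1099 -0.1591 1.5327 -0.2637]
Max displacement = 2.6515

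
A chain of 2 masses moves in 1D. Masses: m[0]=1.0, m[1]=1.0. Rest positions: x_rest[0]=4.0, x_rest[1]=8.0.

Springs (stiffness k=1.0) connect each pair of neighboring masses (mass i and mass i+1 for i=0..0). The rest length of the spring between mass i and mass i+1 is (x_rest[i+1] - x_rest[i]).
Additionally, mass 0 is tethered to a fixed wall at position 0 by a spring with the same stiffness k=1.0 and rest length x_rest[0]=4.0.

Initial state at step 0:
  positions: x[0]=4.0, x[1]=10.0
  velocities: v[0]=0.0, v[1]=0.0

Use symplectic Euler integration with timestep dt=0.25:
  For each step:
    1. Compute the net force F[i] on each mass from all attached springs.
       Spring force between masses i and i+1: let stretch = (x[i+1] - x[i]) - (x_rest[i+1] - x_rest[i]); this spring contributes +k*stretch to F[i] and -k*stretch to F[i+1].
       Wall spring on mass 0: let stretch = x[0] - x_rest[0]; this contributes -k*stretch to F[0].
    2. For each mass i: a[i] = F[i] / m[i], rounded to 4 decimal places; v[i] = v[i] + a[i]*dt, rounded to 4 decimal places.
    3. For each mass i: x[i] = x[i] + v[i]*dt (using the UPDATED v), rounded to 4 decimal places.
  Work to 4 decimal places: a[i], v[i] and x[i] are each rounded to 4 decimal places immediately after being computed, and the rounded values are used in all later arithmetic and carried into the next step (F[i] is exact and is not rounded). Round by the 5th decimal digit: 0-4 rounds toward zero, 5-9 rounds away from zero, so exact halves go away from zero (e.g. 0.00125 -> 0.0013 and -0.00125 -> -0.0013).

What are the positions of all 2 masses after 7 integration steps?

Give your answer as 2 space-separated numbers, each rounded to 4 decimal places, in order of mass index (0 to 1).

Answer: 5.2682 8.0175

Derivation:
Step 0: x=[4.0000 10.0000] v=[0.0000 0.0000]
Step 1: x=[4.1250 9.8750] v=[0.5000 -0.5000]
Step 2: x=[4.3516 9.6406] v=[0.9063 -0.9375]
Step 3: x=[4.6368 9.3257] v=[1.1407 -1.2598]
Step 4: x=[4.9252 8.9677] v=[1.1537 -1.4320]
Step 5: x=[5.1585 8.6071] v=[0.9330 -1.4426]
Step 6: x=[5.2849 8.2809] v=[0.5055 -1.3048]
Step 7: x=[5.2682 8.0175] v=[-0.0667 -1.0538]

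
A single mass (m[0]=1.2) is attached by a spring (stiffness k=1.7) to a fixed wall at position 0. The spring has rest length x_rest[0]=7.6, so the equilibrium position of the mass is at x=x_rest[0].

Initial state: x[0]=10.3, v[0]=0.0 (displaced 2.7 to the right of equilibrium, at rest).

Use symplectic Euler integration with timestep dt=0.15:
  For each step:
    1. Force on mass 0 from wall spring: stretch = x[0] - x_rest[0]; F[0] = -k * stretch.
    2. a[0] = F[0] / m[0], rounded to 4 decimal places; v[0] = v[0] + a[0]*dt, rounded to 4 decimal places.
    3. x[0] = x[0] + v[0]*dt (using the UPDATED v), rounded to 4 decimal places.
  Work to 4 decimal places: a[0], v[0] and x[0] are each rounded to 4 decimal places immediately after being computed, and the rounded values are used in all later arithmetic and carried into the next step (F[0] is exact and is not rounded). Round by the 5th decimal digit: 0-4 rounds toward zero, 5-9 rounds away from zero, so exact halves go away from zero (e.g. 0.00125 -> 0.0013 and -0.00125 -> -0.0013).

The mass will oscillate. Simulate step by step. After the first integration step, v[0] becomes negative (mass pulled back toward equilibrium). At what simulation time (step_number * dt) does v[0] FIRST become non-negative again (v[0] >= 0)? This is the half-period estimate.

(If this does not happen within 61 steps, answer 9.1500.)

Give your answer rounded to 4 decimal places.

Answer: 2.7000

Derivation:
Step 0: x=[10.3000] v=[0.0000]
Step 1: x=[10.2139] v=[-0.5738]
Step 2: x=[10.0445] v=[-1.1293]
Step 3: x=[9.7972] v=[-1.6488]
Step 4: x=[9.4798] v=[-2.1157]
Step 5: x=[9.1025] v=[-2.5152]
Step 6: x=[8.6773] v=[-2.8345]
Step 7: x=[8.2178] v=[-3.0634]
Step 8: x=[7.7386] v=[-3.1947]
Step 9: x=[7.2550] v=[-3.2242]
Step 10: x=[6.7824] v=[-3.1509]
Step 11: x=[6.3358] v=[-2.9772]
Step 12: x=[5.9295] v=[-2.7086]
Step 13: x=[5.5765] v=[-2.3536]
Step 14: x=[5.2880] v=[-1.9236]
Step 15: x=[5.0732] v=[-1.4323]
Step 16: x=[4.9389] v=[-0.8954]
Step 17: x=[4.8894] v=[-0.3299]
Step 18: x=[4.9263] v=[0.2461]
First v>=0 after going negative at step 18, time=2.7000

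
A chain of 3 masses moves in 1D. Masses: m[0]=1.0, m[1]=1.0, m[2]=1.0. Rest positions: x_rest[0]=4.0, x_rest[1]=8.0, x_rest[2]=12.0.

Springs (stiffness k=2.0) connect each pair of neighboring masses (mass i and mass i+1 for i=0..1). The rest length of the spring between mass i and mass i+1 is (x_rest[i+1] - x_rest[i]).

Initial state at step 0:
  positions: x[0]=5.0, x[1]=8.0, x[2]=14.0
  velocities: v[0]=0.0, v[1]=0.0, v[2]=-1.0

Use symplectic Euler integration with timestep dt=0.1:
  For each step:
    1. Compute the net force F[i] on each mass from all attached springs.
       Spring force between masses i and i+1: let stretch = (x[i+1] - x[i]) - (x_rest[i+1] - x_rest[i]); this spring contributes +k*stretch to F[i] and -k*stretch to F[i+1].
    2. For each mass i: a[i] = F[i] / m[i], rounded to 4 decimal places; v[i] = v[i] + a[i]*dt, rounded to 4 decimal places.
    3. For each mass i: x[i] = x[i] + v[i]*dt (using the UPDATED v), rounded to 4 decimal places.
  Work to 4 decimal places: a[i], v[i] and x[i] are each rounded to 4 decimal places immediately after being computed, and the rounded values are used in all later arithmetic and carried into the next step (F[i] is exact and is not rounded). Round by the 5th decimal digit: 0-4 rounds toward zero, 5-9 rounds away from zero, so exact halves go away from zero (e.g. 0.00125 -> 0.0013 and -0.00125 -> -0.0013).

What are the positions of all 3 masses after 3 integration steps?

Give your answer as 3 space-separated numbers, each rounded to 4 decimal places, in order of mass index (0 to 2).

Answer: 4.8879 8.3343 13.4778

Derivation:
Step 0: x=[5.0000 8.0000 14.0000] v=[0.0000 0.0000 -1.0000]
Step 1: x=[4.9800 8.0600 13.8600] v=[-0.2000 0.6000 -1.4000]
Step 2: x=[4.9416 8.1744 13.6840] v=[-0.3840 1.1440 -1.7600]
Step 3: x=[4.8879 8.3343 13.4778] v=[-0.5374 1.5994 -2.0619]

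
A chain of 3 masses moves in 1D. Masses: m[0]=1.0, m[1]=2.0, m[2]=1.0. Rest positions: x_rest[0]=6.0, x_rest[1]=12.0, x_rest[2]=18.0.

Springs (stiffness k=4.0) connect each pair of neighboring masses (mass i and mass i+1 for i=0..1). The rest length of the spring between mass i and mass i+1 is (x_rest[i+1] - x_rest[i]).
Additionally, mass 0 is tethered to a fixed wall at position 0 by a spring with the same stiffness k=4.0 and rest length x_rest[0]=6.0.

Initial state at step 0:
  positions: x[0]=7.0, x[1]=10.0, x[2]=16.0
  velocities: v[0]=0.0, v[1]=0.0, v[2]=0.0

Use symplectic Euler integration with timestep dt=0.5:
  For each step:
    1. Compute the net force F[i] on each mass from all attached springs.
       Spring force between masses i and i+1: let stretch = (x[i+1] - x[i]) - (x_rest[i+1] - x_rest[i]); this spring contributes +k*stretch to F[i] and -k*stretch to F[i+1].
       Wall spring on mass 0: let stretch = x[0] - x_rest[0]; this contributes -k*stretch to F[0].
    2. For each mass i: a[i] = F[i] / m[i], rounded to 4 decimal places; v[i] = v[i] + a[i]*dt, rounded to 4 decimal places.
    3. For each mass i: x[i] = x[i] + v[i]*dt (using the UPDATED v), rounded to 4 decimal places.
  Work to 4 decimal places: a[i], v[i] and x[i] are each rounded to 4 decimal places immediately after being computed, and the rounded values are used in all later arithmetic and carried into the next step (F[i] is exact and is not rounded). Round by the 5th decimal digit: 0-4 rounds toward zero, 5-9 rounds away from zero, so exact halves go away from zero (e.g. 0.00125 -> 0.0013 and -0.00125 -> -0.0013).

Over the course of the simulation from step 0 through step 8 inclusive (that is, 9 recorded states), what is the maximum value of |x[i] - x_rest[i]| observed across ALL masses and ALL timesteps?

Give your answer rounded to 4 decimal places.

Answer: 3.0000

Derivation:
Step 0: x=[7.0000 10.0000 16.0000] v=[0.0000 0.0000 0.0000]
Step 1: x=[3.0000 11.5000 16.0000] v=[-8.0000 3.0000 0.0000]
Step 2: x=[4.5000 11.0000 17.5000] v=[3.0000 -1.0000 3.0000]
Step 3: x=[8.0000 10.5000 18.5000] v=[7.0000 -1.0000 2.0000]
Step 4: x=[6.0000 12.7500 17.5000] v=[-4.0000 4.5000 -2.0000]
Step 5: x=[4.7500 14.0000 17.7500] v=[-2.5000 2.5000 0.5000]
Step 6: x=[8.0000 12.5000 20.2500] v=[6.5000 -3.0000 5.0000]
Step 7: x=[7.7500 12.6250 21.0000] v=[-0.5000 0.2500 1.5000]
Step 8: x=[4.6250 14.5000 19.3750] v=[-6.2500 3.7500 -3.2500]
Max displacement = 3.0000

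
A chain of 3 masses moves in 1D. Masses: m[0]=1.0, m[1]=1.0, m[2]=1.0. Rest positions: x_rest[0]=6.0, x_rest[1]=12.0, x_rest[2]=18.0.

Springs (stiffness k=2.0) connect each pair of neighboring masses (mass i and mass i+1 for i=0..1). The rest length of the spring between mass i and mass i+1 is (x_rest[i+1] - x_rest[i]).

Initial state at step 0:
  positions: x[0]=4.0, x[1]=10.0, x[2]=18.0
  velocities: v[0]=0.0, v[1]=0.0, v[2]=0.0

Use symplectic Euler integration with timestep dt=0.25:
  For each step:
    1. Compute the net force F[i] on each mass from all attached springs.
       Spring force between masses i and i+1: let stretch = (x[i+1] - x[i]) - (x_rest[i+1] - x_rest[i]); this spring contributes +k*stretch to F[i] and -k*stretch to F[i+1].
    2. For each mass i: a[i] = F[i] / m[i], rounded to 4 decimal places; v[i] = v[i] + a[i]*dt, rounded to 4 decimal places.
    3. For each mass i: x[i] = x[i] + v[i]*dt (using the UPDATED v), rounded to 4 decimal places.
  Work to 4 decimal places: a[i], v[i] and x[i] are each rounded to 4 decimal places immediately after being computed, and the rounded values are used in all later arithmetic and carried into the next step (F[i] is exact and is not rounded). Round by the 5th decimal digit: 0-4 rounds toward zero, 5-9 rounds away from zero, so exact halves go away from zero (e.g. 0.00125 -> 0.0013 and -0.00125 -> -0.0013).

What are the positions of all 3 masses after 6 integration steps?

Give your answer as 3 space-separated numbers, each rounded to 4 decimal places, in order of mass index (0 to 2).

Step 0: x=[4.0000 10.0000 18.0000] v=[0.0000 0.0000 0.0000]
Step 1: x=[4.0000 10.2500 17.7500] v=[0.0000 1.0000 -1.0000]
Step 2: x=[4.0313 10.6563 17.3125] v=[0.1250 1.6250 -1.7500]
Step 3: x=[4.1407 11.0665 16.7930] v=[0.4375 1.6406 -2.0781]
Step 4: x=[4.3658 11.3268 16.3077] v=[0.9004 1.0410 -1.9414]
Step 5: x=[4.7110 11.3396 15.9497] v=[1.3809 0.0510 -1.4319]
Step 6: x=[5.1348 11.1000 15.7655] v=[1.6952 -0.9583 -0.7370]

Answer: 5.1348 11.1000 15.7655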